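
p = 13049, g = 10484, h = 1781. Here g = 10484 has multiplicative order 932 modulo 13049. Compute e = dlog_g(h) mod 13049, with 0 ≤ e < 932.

759

Baby-step giant-step with m = ceil(sqrt(932)) = 31.
Baby table (10484^j mod 13049 for j=0..30):
  0:1  1:10484  2:2529  3:11517  4:1831  5:1125  6:11253  7:443
  8:12017  9:11182  10:12921  11:2095  12:2513  13:361  14:514  15:12588
  16:8055  17:8541  18:1606  19:4094  20:3335  21:5869  22:4561  23:5988
  24:12502  25:6812  26:12880  27:2868  28:3216  29:10977  30:3737
Giant step factor: 10484^(-31) ≡ 10609 (mod 13049).
Scan 1781·10609^i mod 13049 for i = 0, 1, …:
  i=0: 1781   i=1: 12726   i=2: 5180   i=3: 5281
  i=4: 6772   i=5: 9403   i=6: 9871   i=7: 3214
  i=8: 289   i=9: 12535     …   i=23: 10541
  i=24: 12588
Match at i=24, j=15: e = 24·31 + 15 = 759.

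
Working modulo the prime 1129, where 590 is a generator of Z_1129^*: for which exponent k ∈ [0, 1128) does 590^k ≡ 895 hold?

1025

Baby-step giant-step with m = ceil(sqrt(1128)) = 34.
Baby table (590^j mod 1129 for j=0..33):
  0:1  1:590  2:368  3:352  4:1073  5:830  6:843  7:610
  8:878  9:938  10:210  11:839  12:508  13:535  14:659  15:434
  16:906  17:523  18:353  19:534  20:69  21:66  22:554  23:579
  24:652  25:820  26:588  27:317  28:745  29:369  30:942  31:312
  32:53  33:787
Giant step factor: 590^(-34) ≡ 432 (mod 1129).
Scan 895·432^i mod 1129 for i = 0, 1, …:
  i=0: 895   i=1: 522   i=2: 833   i=3: 834
  i=4: 137   i=5: 476   i=6: 154   i=7: 1046
  i=8: 272   i=9: 88     …   i=29: 718
  i=30: 830
Match at i=30, j=5: k = 30·34 + 5 = 1025.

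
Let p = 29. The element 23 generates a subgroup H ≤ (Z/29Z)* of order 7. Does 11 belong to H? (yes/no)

no

⟨23⟩ has order 7; its elements mod 29 are {1, 7, 16, 20, 23, 24, 25}.
11 is not in this set.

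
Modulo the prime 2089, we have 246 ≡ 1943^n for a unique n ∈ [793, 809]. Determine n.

Compute 1943^793 mod 2089 = 1842, then multiply by 1943 repeatedly:
  1943^793=1842  1943^794=549  1943^795=1317  1943^796=1995  1943^797=1190
  1943^798=1736  1943^799=1402  1943^800=30  1943^801=1887  1943^802=246
Found 246 at exponent 802.

802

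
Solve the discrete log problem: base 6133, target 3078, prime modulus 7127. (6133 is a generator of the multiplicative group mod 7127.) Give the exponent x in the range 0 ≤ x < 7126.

Baby-step giant-step with m = ceil(sqrt(7126)) = 85.
Baby table (6133^j mod 7127 for j=0..84):
  0:1  1:6133  2:4510  3:7070  4:6769  5:6629  6:3249  7:6152
  8:7005  9:109  10:5686  11:6954  12:914  13:3740  14:2734  15:4918
  16:630  17:956  18:4754  19:6852  20:2524  21:6975  22:1421  23:5799
  24:1537  25:4527  26:4426  27:5042  28:5660  29:4290  30:4813  31:5222
  32:4915  33:3612  34:1680  35:4925  36:799  37:4018  38:4355  39:4346
  40:6165  41:1210  42:1723  43:4945  44:2300  45:1567  46:3215  47:4313
  48:3332  49:2047  50:3604  51:2505  52:4480  53:1255  54:6882  55:1212
  56:6862  57:6838  58:2186  59:851  60:2219  61:3684  62:1382  63:1803
  64:3822  65:6750  66:4134  67:3083  68:108  69:6680  70:2444  71:971
  72:4098  73:3232  74:1669  75:1605  76:1078  77:4645  78:1166  79:2697
  80:6061  81:4808  82:3065  83:3746  84:3897
Giant step factor: 6133^(-85) ≡ 343 (mod 7127).
Scan 3078·343^i mod 7127 for i = 0, 1, …:
  i=0: 3078   i=1: 958   i=2: 752   i=3: 1364
  i=4: 4597   i=5: 1704   i=6: 58   i=7: 5640
  i=8: 3103   i=9: 2406     …   i=79: 6196
  i=80: 1382
Match at i=80, j=62: x = 80·85 + 62 = 6862.

6862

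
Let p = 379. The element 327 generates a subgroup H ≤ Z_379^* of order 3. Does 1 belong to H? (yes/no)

yes

⟨327⟩ has order 3; its elements mod 379 are {1, 51, 327}.
1 is in this set.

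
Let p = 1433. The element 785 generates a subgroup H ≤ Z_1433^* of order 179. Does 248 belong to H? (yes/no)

yes

248 ∈ ⟨785⟩ iff 248^179 ≡ 1 (mod 1433), since |⟨785⟩| = 179.
248^179 mod 1433 = 1.
Since 1 = 1, 248 lies in the subgroup.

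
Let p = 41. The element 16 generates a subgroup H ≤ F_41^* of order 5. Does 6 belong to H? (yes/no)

no

6 ∈ ⟨16⟩ iff 6^5 ≡ 1 (mod 41), since |⟨16⟩| = 5.
6^5 mod 41 = 27.
Since 27 ≠ 1, 6 does not lie in the subgroup.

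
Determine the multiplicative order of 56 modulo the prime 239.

238

The order of 56 must divide p − 1 = 238 = 2 · 7 · 17.
Divisors: 1, 2, 7, 14, 17, 34, 119, 238.
Check each in increasing order: 56^1 ≡ 56;  56^2 ≡ 29;  56^7 ≡ 138;  56^14 ≡ 163;  56^17 ≡ 139;  56^34 ≡ 201;  56^119 ≡ 238;  56^238 ≡ 1.
Smallest exponent giving 1 is 238.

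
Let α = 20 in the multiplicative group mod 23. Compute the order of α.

22

The order of 20 must divide p − 1 = 22 = 2 · 11.
Divisors: 1, 2, 11, 22.
Check each in increasing order: 20^1 ≡ 20;  20^2 ≡ 9;  20^11 ≡ 22;  20^22 ≡ 1.
Smallest exponent giving 1 is 22.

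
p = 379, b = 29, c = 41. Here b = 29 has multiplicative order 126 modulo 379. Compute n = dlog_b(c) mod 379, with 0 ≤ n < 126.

Baby-step giant-step with m = ceil(sqrt(126)) = 12.
Baby table (29^j mod 379 for j=0..11):
  0:1  1:29  2:83  3:133  4:67  5:48  6:255  7:194
  8:320  9:184  10:30  11:112
Giant step factor: 29^(-12) ≡ 93 (mod 379).
Scan 41·93^i mod 379 for i = 0, 1, …:
  i=0: 41   i=1: 23   i=2: 244   i=3: 331
  i=4: 84   i=5: 232   i=6: 352   i=7: 142
  i=8: 320
Match at i=8, j=8: n = 8·12 + 8 = 104.

104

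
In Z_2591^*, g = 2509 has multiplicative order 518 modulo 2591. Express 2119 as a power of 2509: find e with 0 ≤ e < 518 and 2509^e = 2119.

Baby-step giant-step with m = ceil(sqrt(518)) = 23.
Baby table (2509^j mod 2591 for j=0..22):
  0:1  1:2509  2:1542  3:515  4:1817  5:1284  6:943  7:404
  8:555  9:1128  10:780  11:815  12:536  13:95  14:2574  15:1394
  16:2287  17:1609  18:203  19:1491  20:2106  21:905  22:929
Giant step factor: 2509^(-23) ≡ 2192 (mod 2591).
Scan 2119·2192^i mod 2591 for i = 0, 1, …:
  i=0: 2119   i=1: 1776   i=2: 1310   i=3: 692
  i=4: 1129   i=5: 363   i=6: 259   i=7: 299
  i=8: 2476   i=9: 1838   i=10: 2482   i=11: 2035
  i=12: 1609
Match at i=12, j=17: e = 12·23 + 17 = 293.

293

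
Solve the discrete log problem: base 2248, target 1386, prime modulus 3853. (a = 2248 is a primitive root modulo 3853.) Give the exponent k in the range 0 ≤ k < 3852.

2964

Baby-step giant-step with m = ceil(sqrt(3852)) = 63.
Baby table (2248^j mod 3853 for j=0..62):
  0:1  1:2248  2:2221  3:3173  4:1001  5:96  6:40  7:1301
  8:221  9:3624  10:1510  11:3840  12:1600  13:1951  14:1134  15:2399
  16:2605  17:3333  18:2352  19:980  20:2977  21:3488  22:169  23:2318
  24:1608  25:670  26:3490  27:812  28:2907  29:248  30:2672  31:3682
  32:892  33:1656  34:690  35:2214  36:2849  37:866  38:1003  39:739
  40:629  41:3794  42:2223  43:3816  44:1590  45:2589  46:2042  47:1493
  48:301  49:2373  50:1952  51:3382  52:767  53:1925  54:481  55:2448
  56:1020  57:425  58:3709  59:3793  60:3828  61:1595  62:2270
Giant step factor: 2248^(-63) ≡ 1696 (mod 3853).
Scan 1386·1696^i mod 3853 for i = 0, 1, …:
  i=0: 1386   i=1: 326   i=2: 1917   i=3: 3153
  i=4: 3377   i=5: 1834   i=6: 1093   i=7: 435
  i=8: 1837   i=9: 2328     …   i=46: 2853
  i=47: 3173
Match at i=47, j=3: k = 47·63 + 3 = 2964.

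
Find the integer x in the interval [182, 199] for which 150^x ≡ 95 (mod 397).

Compute 150^182 mod 397 = 305, then multiply by 150 repeatedly:
  150^182=305  150^183=95
Found 95 at exponent 183.

183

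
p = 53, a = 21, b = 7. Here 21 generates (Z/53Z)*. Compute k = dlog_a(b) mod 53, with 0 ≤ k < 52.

34

Baby-step giant-step with m = ceil(sqrt(52)) = 8.
Baby table (21^j mod 53 for j=0..7):
  0:1  1:21  2:17  3:39  4:24  5:27  6:37  7:35
Giant step factor: 21^(-8) ≡ 15 (mod 53).
Scan 7·15^i mod 53 for i = 0, 1, …:
  i=0: 7   i=1: 52   i=2: 38   i=3: 40
  i=4: 17
Match at i=4, j=2: k = 4·8 + 2 = 34.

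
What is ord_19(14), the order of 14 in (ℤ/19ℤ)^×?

18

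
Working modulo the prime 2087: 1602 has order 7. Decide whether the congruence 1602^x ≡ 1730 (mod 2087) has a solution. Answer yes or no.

yes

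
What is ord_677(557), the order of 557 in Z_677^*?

The order of 557 must divide p − 1 = 676 = 2^2 · 13^2.
Divisors: 1, 2, 4, 13, 26, 52, 169, 338, 676.
Check each in increasing order: 557^1 ≡ 557;  557^2 ≡ 183;  557^4 ≡ 316;  557^13 ≡ 12;  557^26 ≡ 144;  557^52 ≡ 426;  557^169 ≡ 26;  557^338 ≡ 676;  557^676 ≡ 1.
Smallest exponent giving 1 is 676.

676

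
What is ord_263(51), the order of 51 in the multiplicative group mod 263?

The order of 51 must divide p − 1 = 262 = 2 · 131.
Divisors: 1, 2, 131, 262.
Check each in increasing order: 51^1 ≡ 51;  51^2 ≡ 234;  51^131 ≡ 1.
Smallest exponent giving 1 is 131.

131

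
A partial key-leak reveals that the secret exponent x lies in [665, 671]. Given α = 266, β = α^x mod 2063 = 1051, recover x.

670

Compute 266^665 mod 2063 = 843, then multiply by 266 repeatedly:
  266^665=843  266^666=1434  266^667=1852  266^668=1638  266^669=415
  266^670=1051
Found 1051 at exponent 670.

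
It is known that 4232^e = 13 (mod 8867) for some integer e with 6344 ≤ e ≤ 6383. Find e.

6382

Compute 4232^6344 mod 8867 = 3703, then multiply by 4232 repeatedly:
  4232^6344=3703  4232^6345=3107  4232^6346=7930  4232^6347=7032  4232^6348=1772
  4232^6349=6489  4232^6350=349  4232^6351=5046  4232^6352=2936  4232^6353=2485
  4232^6354=258  4232^6355=1215  4232^6356=7887  4232^6357=2396  4232^6358=4891
  4232^6359=3134  4232^6360=6923  4232^6361=1568  4232^6362=3260  4232^6363=8135
  4232^6364=5626  4232^6365=1337  4232^6366=1038  4232^6367=3651  4232^6368=4718
  4232^6369=6959  4232^6370=3181  4232^6371=1886  4232^6372=1252  4232^6373=4865
  4232^6374=8373  4232^6375=2004  4232^6376=4076  4232^6377=3317  4232^6378=1083
  4232^6379=7884  4232^6380=7434  4232^6381=572  4232^6382=13
Found 13 at exponent 6382.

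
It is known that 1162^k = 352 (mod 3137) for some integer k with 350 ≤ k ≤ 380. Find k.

Compute 1162^350 mod 3137 = 232, then multiply by 1162 repeatedly:
  1162^350=232  1162^351=2939  1162^352=2062  1162^353=2513  1162^354=2696
  1162^355=2026  1162^356=1462  1162^357=1727  1162^358=2231  1162^359=1260
  1162^360=2278  1162^361=2545  1162^362=2236  1162^363=796  1162^364=2674
  1162^365=1558  1162^366=347  1162^367=1678  1162^368=1759  1162^369=1771
  1162^370=30  1162^371=353  1162^372=2376  1162^373=352
Found 352 at exponent 373.

373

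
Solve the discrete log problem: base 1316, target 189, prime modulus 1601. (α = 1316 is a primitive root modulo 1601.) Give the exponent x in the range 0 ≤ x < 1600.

Baby-step giant-step with m = ceil(sqrt(1600)) = 40.
Baby table (1316^j mod 1601 for j=0..39):
  0:1  1:1316  2:1175  3:1335  4:563  5:1246  6:312  7:736
  8:1572  9:260  10:1147  11:1310  12:1284  13:689  14:558  15:1070
  16:841  17:465  18:358  19:434  20:1188  21:832  22:1429  23:990
  24:1227  25:924  26:825  27:222  28:770  29:1488  30:185  31:108
  32:1240  33:421  34:90  35:1567  36:84  37:75  38:1039  39:70
Giant step factor: 1316^(-40) ≡ 935 (mod 1601).
Scan 189·935^i mod 1601 for i = 0, 1, …:
  i=0: 189   i=1: 605   i=2: 522   i=3: 1366
  i=4: 1213   i=5: 647   i=6: 1368   i=7: 1482
  i=8: 805   i=9: 205   i=10: 1156   i=11: 185
Match at i=11, j=30: x = 11·40 + 30 = 470.

470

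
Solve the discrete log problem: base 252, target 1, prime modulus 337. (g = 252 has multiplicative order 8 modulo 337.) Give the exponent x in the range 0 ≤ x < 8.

Successive powers of 252 modulo 337:
  252^0=1
So 252^0 ≡ 1 (mod 337), giving x = 0.

0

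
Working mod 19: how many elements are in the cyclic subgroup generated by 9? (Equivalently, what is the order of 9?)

9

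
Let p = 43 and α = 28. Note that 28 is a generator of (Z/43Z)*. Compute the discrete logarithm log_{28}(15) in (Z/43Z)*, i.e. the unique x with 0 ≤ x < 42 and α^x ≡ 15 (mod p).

22

Baby-step giant-step with m = ceil(sqrt(42)) = 7.
Baby table (28^j mod 43 for j=0..6):
  0:1  1:28  2:10  3:22  4:14  5:5  6:11
Giant step factor: 28^(-7) ≡ 37 (mod 43).
Scan 15·37^i mod 43 for i = 0, 1, …:
  i=0: 15   i=1: 39   i=2: 24   i=3: 28
Match at i=3, j=1: x = 3·7 + 1 = 22.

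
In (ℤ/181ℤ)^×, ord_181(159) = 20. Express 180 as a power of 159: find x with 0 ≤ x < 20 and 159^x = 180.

10

Successive powers of 159 modulo 181:
  159^0=1  159^1=159  159^2=122  159^3=31  159^4=42  159^5=162
  159^6=56  159^7=35  159^8=135  159^9=107  159^10=180
So 159^10 ≡ 180 (mod 181), giving x = 10.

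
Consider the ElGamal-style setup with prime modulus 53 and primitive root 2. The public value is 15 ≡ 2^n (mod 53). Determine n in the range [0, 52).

12

Successive powers of 2 modulo 53:
  2^0=1  2^1=2  2^2=4  2^3=8  2^4=16  2^5=32
  2^6=11  2^7=22  2^8=44  2^9=35  2^10=17  2^11=34
  2^12=15
So 2^12 ≡ 15 (mod 53), giving n = 12.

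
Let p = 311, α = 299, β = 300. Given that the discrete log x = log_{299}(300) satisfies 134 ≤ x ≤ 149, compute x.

Compute 299^134 mod 311 = 166, then multiply by 299 repeatedly:
  299^134=166  299^135=185  299^136=268  299^137=205  299^138=28
  299^139=286  299^140=300
Found 300 at exponent 140.

140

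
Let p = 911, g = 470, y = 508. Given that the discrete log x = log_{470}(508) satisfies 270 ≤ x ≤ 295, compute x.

295

Compute 470^270 mod 911 = 142, then multiply by 470 repeatedly:
  470^270=142  470^271=237  470^272=248  470^273=863  470^274=215
  470^275=840  470^276=337  470^277=787  470^278=24  470^279=348
  470^280=491  470^281=287  470^282=62  470^283=899  470^284=737
  470^285=210  470^286=312  470^287=880  470^288=6  470^289=87
  470^290=806  470^291=755  470^292=471  470^293=908  470^294=412
  470^295=508
Found 508 at exponent 295.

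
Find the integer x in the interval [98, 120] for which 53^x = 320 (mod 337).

Compute 53^98 mod 337 = 165, then multiply by 53 repeatedly:
  53^98=165  53^99=320
Found 320 at exponent 99.

99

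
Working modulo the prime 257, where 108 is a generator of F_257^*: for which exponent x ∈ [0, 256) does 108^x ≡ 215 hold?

194

Baby-step giant-step with m = ceil(sqrt(256)) = 16.
Baby table (108^j mod 257 for j=0..15):
  0:1  1:108  2:99  3:155  4:35  5:182  6:124  7:28
  8:197  9:202  10:228  11:209  12:213  13:131  14:13  15:119
Giant step factor: 108^(-16) ≡ 129 (mod 257).
Scan 215·129^i mod 257 for i = 0, 1, …:
  i=0: 215   i=1: 236   i=2: 118   i=3: 59
  i=4: 158   i=5: 79   i=6: 168   i=7: 84
  i=8: 42   i=9: 21   i=10: 139   i=11: 198
  i=12: 99
Match at i=12, j=2: x = 12·16 + 2 = 194.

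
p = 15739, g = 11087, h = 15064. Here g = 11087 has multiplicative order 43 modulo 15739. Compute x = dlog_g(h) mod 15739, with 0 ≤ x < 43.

Baby-step giant-step with m = ceil(sqrt(43)) = 7.
Baby table (11087^j mod 15739 for j=0..6):
  0:1  1:11087  2:15718  3:3258  4:441  5:10277  6:6478
Giant step factor: 11087^(-7) ≡ 4337 (mod 15739).
Scan 15064·4337^i mod 15739 for i = 0, 1, …:
  i=0: 15064   i=1: 15718
Match at i=1, j=2: x = 1·7 + 2 = 9.

9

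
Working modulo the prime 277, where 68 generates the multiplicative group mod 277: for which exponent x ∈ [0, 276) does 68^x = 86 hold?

118

Baby-step giant-step with m = ceil(sqrt(276)) = 17.
Baby table (68^j mod 277 for j=0..16):
  0:1  1:68  2:192  3:37  4:23  5:179  6:261  7:20
  8:252  9:239  10:186  11:183  12:256  13:234  14:123  15:54
  16:71
Giant step factor: 68^(-17) ≡ 142 (mod 277).
Scan 86·142^i mod 277 for i = 0, 1, …:
  i=0: 86   i=1: 24   i=2: 84   i=3: 17
  i=4: 198   i=5: 139   i=6: 71
Match at i=6, j=16: x = 6·17 + 16 = 118.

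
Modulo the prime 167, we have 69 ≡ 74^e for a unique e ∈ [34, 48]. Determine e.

Compute 74^34 mod 167 = 128, then multiply by 74 repeatedly:
  74^34=128  74^35=120  74^36=29  74^37=142  74^38=154
  74^39=40  74^40=121  74^41=103  74^42=107  74^43=69
Found 69 at exponent 43.

43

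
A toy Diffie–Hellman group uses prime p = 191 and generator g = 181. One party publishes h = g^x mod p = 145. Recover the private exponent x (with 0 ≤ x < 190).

107

Baby-step giant-step with m = ceil(sqrt(190)) = 14.
Baby table (181^j mod 191 for j=0..13):
  0:1  1:181  2:100  3:146  4:68  5:84  6:115  7:187
  8:40  9:173  10:180  11:110  12:46  13:113
Giant step factor: 181^(-14) ≡ 12 (mod 191).
Scan 145·12^i mod 191 for i = 0, 1, …:
  i=0: 145   i=1: 21   i=2: 61   i=3: 159
  i=4: 189   i=5: 167   i=6: 94   i=7: 173
Match at i=7, j=9: x = 7·14 + 9 = 107.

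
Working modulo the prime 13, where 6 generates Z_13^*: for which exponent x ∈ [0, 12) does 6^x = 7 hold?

7

Successive powers of 6 modulo 13:
  6^0=1  6^1=6  6^2=10  6^3=8  6^4=9  6^5=2
  6^6=12  6^7=7
So 6^7 ≡ 7 (mod 13), giving x = 7.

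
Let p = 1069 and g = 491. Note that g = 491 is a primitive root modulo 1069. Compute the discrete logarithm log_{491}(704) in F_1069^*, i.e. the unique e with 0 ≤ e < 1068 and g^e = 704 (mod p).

Baby-step giant-step with m = ceil(sqrt(1068)) = 33.
Baby table (491^j mod 1069 for j=0..32):
  0:1  1:491  2:556  3:401  4:195  5:604  6:451  7:158
  8:610  9:190  10:287  11:878  12:291  13:704  14:377  15:170
  16:88  17:448  18:823  19:11  20:56  21:771  22:135  23:7
  24:230  25:685  26:669  27:296  28:1021  29:1019  30:37  31:1063
  32:261
Giant step factor: 491^(-33) ≡ 58 (mod 1069).
Scan 704·58^i mod 1069 for i = 0, 1, …:
  i=0: 704
Match at i=0, j=13: e = 0·33 + 13 = 13.

13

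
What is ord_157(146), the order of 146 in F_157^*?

78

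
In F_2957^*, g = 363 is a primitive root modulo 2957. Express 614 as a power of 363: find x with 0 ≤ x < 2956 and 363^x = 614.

1180

Baby-step giant-step with m = ceil(sqrt(2956)) = 55.
Baby table (363^j mod 2957 for j=0..54):
  0:1  1:363  2:1661  3:2672  4:40  5:2692  6:1386  7:428
  8:1600  9:1228  10:2214  11:2335  12:1903  13:1808  14:2807  15:1733
  16:2195  17:1352  18:2871  19:1309  20:2047  21:854  22:2474  23:2091
  24:2041  25:1633  26:1379  27:844  28:1801  29:266  30:1934  31:1233
  32:1072  33:1769  34:478  35:2008  36:1482  37:2749  38:1378  39:481
  40:140  41:551  42:1894  43:1498  44:2643  45:1341  46:1835  47:780
  48:2225  49:414  50:2432  51:1630  52:290  53:1775  54:2656
Giant step factor: 363^(-55) ≡ 1438 (mod 2957).
Scan 614·1438^i mod 2957 for i = 0, 1, …:
  i=0: 614   i=1: 1746   i=2: 255   i=3: 22
  i=4: 2066   i=5: 2080   i=6: 1513   i=7: 2299
  i=8: 36   i=9: 1499     …   i=20: 1858
  i=21: 1633
Match at i=21, j=25: x = 21·55 + 25 = 1180.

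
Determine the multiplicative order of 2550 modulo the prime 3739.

1869

The order of 2550 must divide p − 1 = 3738 = 2 · 3 · 7 · 89.
Divisors: 1, 2, 3, 6, 7, 14, 21, 42, 89, 178, 267, 534, 623, 1246, 1869, 3738.
Check each in increasing order: 2550^1 ≡ 2550;  2550^2 ≡ 379;  2550^3 ≡ 1788;  2550^6 ≡ 99;  2550^7 ≡ 1937;  2550^14 ≡ 1752;  2550^21 ≡ 2351;  2550^42 ≡ 959;  2550^89 ≡ 44;  2550^178 ≡ 1936;  2550^267 ≡ 2926;  2550^534 ≡ 2905;  2550^623 ≡ 694;  2550^1246 ≡ 3044;  2550^1869 ≡ 1.
Smallest exponent giving 1 is 1869.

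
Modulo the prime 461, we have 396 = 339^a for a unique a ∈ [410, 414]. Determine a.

413

Compute 339^410 mod 461 = 102, then multiply by 339 repeatedly:
  339^410=102  339^411=3  339^412=95  339^413=396
Found 396 at exponent 413.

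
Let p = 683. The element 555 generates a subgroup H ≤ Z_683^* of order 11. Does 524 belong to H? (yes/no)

no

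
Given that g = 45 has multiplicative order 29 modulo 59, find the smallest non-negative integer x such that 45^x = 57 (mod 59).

Successive powers of 45 modulo 59:
  45^0=1  45^1=45  45^2=19  45^3=29  45^4=7  45^5=20
  45^6=15  45^7=26  45^8=49  45^9=22  45^10=46  45^11=5
  45^12=48  45^13=36  45^14=27  45^15=35  45^16=41  45^17=16
  45^18=12  45^19=9  45^20=51  45^21=53  45^22=25  45^23=4
  45^24=3  45^25=17  45^26=57
So 45^26 ≡ 57 (mod 59), giving x = 26.

26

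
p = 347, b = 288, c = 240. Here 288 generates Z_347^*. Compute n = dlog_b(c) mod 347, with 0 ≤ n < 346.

Successive powers of 288 modulo 347:
  288^0=1  288^1=288  288^2=11  288^3=45  288^4=121  288^5=148
  288^6=290  288^7=240
So 288^7 ≡ 240 (mod 347), giving n = 7.

7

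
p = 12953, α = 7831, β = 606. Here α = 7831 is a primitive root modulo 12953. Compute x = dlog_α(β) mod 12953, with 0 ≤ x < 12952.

Baby-step giant-step with m = ceil(sqrt(12952)) = 114.
Baby table (7831^j mod 12953 for j=0..113):
  0:1  1:7831  2:5059  3:6755  4:11306  5:3531  6:9559  7:1142
  8:5432  9:340  10:7175  11:10264  12:4019  13:9952  14:8864  15:11810
  16:12643  17:7554  18:11976  19:4336  20:5403  21:6395  22:2947  23:8664
  24:12923  25:11177  26:3666  27:4598  28:10551  29:10647  30:11149  31:4599
  32:5429  33:2753  34:4951  35:2952  36:8960  37:12312  38:6093  39:8384
  40:9300  41:6534  42:3404  43:12403  44:6299  45:2445  46:2261  47:12093
  48:900  49:1468  50:6597  51:4543  52:7295  53:4415  54:2308  55:4513
  56:5519  57:8081  58:6906  59:2111  60:3213  61:6277  62:11505  63:7540
  64:5966  65:11228  66:1504  67:3547  68:5325  69:4368  70:9888  71:12847
  72:11859  73:7772  74:9338  75:6193  76:1351  77:10033  78:8478  79:7093
  80:2819  81:3677  82:68  83:1435  84:7234  85:5985  86:4581  87:6954
  88:2362  89:12891  90:6692  91:10167  92:8639  93:11443  94:1279  95:3180
  96:6914  97:12947  98:4826  99:8505  100:11282  101:9882  102:4720  103:7411
  104:6101  105:6267  106:10913  107:8762  108:3181  109:1792  110:5053  111:11581
  112:6858  113:1860
Giant step factor: 7831^(-114) ≡ 6195 (mod 12953).
Scan 606·6195^i mod 12953 for i = 0, 1, …:
  i=0: 606   i=1: 10753   i=2: 10509   i=3: 1477
  i=4: 5197   i=5: 7210   i=6: 4006   i=7: 12175
  i=8: 11759   i=9: 12286     …   i=88: 5745
  i=89: 8384
Match at i=89, j=39: x = 89·114 + 39 = 10185.

10185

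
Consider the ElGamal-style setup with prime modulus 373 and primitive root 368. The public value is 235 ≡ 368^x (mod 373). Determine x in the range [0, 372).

Baby-step giant-step with m = ceil(sqrt(372)) = 20.
Baby table (368^j mod 373 for j=0..19):
  0:1  1:368  2:25  3:248  4:252  5:232  6:332  7:205
  8:94  9:276  10:112  11:186  12:189  13:174  14:249  15:247
  16:257  17:207  18:84  19:326
Giant step factor: 368^(-20) ≡ 100 (mod 373).
Scan 235·100^i mod 373 for i = 0, 1, …:
  i=0: 235   i=1: 1
Match at i=1, j=0: x = 1·20 + 0 = 20.

20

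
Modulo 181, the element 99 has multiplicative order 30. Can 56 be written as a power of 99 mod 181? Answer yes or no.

56 ∈ ⟨99⟩ iff 56^30 ≡ 1 (mod 181), since |⟨99⟩| = 30.
56^30 mod 181 = 1.
Since 1 = 1, 56 lies in the subgroup.

yes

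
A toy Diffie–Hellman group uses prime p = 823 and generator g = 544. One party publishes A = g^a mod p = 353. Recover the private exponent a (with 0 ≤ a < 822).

609

Baby-step giant-step with m = ceil(sqrt(822)) = 29.
Baby table (544^j mod 823 for j=0..28):
  0:1  1:544  2:479  3:508  4:647  5:547  6:465  7:299
  8:525  9:19  10:460  11:48  12:599  13:771  14:517  15:605
  16:743  17:99  18:361  19:510  20:89  21:682  22:658  23:770
  24:796  25:126  26:235  27:275  28:637
Giant step factor: 544^(-29) ≡ 695 (mod 823).
Scan 353·695^i mod 823 for i = 0, 1, …:
  i=0: 353   i=1: 81   i=2: 331   i=3: 428
  i=4: 357   i=5: 392   i=6: 27   i=7: 659
  i=8: 417   i=9: 119     …   i=20: 45
  i=21: 1
Match at i=21, j=0: a = 21·29 + 0 = 609.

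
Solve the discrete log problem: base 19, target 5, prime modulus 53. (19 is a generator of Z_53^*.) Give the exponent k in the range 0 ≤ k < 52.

Baby-step giant-step with m = ceil(sqrt(52)) = 8.
Baby table (19^j mod 53 for j=0..7):
  0:1  1:19  2:43  3:22  4:47  5:45  6:7  7:27
Giant step factor: 19^(-8) ≡ 28 (mod 53).
Scan 5·28^i mod 53 for i = 0, 1, …:
  i=0: 5   i=1: 34   i=2: 51   i=3: 50
  i=4: 22
Match at i=4, j=3: k = 4·8 + 3 = 35.

35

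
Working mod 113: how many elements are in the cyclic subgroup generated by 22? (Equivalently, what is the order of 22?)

The order of 22 must divide p − 1 = 112 = 2^4 · 7.
Divisors: 1, 2, 4, 7, 8, 14, 16, 28, 56, 112.
Check each in increasing order: 22^1 ≡ 22;  22^2 ≡ 32;  22^4 ≡ 7;  22^7 ≡ 69;  22^8 ≡ 49;  22^14 ≡ 15;  22^16 ≡ 28;  22^28 ≡ 112;  22^56 ≡ 1.
Smallest exponent giving 1 is 56.

56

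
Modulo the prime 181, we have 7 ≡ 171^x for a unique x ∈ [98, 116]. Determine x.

105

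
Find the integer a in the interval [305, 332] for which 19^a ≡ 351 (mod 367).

323

Compute 19^305 mod 367 = 284, then multiply by 19 repeatedly:
  19^305=284  19^306=258  19^307=131  19^308=287  19^309=315
  19^310=113  19^311=312  19^312=56  19^313=330  19^314=31
  19^315=222  19^316=181  19^317=136  19^318=15  19^319=285
  19^320=277  19^321=125  19^322=173  19^323=351
Found 351 at exponent 323.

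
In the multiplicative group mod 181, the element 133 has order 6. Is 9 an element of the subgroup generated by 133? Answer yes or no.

⟨133⟩ has order 6; its elements mod 181 are {1, 48, 49, 132, 133, 180}.
9 is not in this set.

no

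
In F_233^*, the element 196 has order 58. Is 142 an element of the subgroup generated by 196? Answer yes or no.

yes

142 ∈ ⟨196⟩ iff 142^58 ≡ 1 (mod 233), since |⟨196⟩| = 58.
142^58 mod 233 = 1.
Since 1 = 1, 142 lies in the subgroup.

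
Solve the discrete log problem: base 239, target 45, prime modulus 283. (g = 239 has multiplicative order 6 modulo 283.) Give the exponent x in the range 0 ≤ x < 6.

Successive powers of 239 modulo 283:
  239^0=1  239^1=239  239^2=238  239^3=282  239^4=44  239^5=45
So 239^5 ≡ 45 (mod 283), giving x = 5.

5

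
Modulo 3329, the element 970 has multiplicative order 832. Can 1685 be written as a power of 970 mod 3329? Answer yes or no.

1685 ∈ ⟨970⟩ iff 1685^832 ≡ 1 (mod 3329), since |⟨970⟩| = 832.
1685^832 mod 3329 = 1.
Since 1 = 1, 1685 lies in the subgroup.

yes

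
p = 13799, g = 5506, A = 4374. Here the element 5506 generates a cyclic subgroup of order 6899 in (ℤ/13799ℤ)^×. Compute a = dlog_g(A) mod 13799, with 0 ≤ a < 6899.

Baby-step giant-step with m = ceil(sqrt(6899)) = 84.
Baby table (5506^j mod 13799 for j=0..83):
  0:1  1:5506  2:13432  3:7751  4:10498  5:11776  6:10954  7:11094
  8:9190  9:13006  10:8025  11:1252  12:7811  13:9682  14:3555  15:6848
  16:6220  17:12001  18:7894  19:11313  20:692  21:1628  22:8217  23:9680
  24:6342  25:7582  26:4517  27:4804  28:11940  29:3204  30:6102  31:10846
  32:9803  33:7429  34:3838  35:5759  36:12751  37:11493  38:12043  39:4563
  40:9698  41:8857  42:976  43:6045  44:582  45:3124  46:7190  47:12608
  48:10678  49:9328  50:90  51:12575  52:8367  53:7640  54:6488  55:11116
  56:6131  57:4932  58:12959  59:11424  60:4702  61:2288  62:13040  63:2043
  64:2573  65:9164  66:7840  67:3768  68:6711  69:10843  70:7084  71:8530
  72:8183  73:1863  74:5021  75:6229  76:6359  77:4591  78:12077  79:12380
  80:11019  81:10210  82:12933  83:6258
Giant step factor: 5506^(-84) ≡ 3442 (mod 13799).
Scan 4374·3442^i mod 13799 for i = 0, 1, …:
  i=0: 4374   i=1: 599   i=2: 5707   i=3: 7517
  i=4: 389   i=5: 435   i=6: 6978   i=7: 8016
  i=8: 6871   i=9: 12295     …   i=69: 10786
  i=70: 6102
Match at i=70, j=30: a = 70·84 + 30 = 5910.

5910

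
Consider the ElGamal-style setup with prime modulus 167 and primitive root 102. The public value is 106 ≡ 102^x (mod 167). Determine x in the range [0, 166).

15

Successive powers of 102 modulo 167:
  102^0=1  102^1=102  102^2=50  102^3=90  102^4=162  102^5=158
  102^6=84  102^7=51  102^8=25  102^9=45  102^10=81  102^11=79
  102^12=42  102^13=109  102^14=96  102^15=106
So 102^15 ≡ 106 (mod 167), giving x = 15.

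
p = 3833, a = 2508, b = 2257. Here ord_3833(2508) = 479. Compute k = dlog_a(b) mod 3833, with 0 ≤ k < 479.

Baby-step giant-step with m = ceil(sqrt(479)) = 22.
Baby table (2508^j mod 3833 for j=0..21):
  0:1  1:2508  2:111  3:2412  4:822  5:3255  6:3083  7:1003
  8:1076  9:176  10:613  11:371  12:2882  13:2851  14:1763  15:2155
  16:210  17:1559  18:312  19:564  20:135  21:1276
Giant step factor: 2508^(-22) ≡ 3115 (mod 3833).
Scan 2257·3115^i mod 3833 for i = 0, 1, …:
  i=0: 2257   i=1: 833   i=2: 3687   i=3: 1337
  i=4: 2117   i=5: 1695   i=6: 1884   i=7: 337
  i=8: 3346   i=9: 863     …   i=16: 1856
  i=17: 1276
Match at i=17, j=21: k = 17·22 + 21 = 395.

395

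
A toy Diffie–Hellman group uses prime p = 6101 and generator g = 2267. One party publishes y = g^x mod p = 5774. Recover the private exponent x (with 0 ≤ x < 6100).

1303

Baby-step giant-step with m = ceil(sqrt(6100)) = 79.
Baby table (2267^j mod 6101 for j=0..78):
  0:1  1:2267  2:2247  3:5715  4:3482  5:5101  6:2572  7:4269
  8:1637  9:1671  10:5537  11:2622  12:1700  13:4169  14:674  15:2708
  16:1430  17:2179  18:4084  19:3211  20:844  21:3735  22:5158  23:3670
  24:4227  25:4039  26:4913  27:3446  28:2802  29:993  30:5963  31:4406
  32:1065  33:4460  34:1463  35:3778  36:5023  37:2675  38:5932  39:1240
  40:4620  41:4224  42:3339  43:4273  44:4604  45:4558  46:3993  47:4348
  48:3801  49:2255  50:5548  51:3155  52:2013  53:6024  54:2370  55:3910
  56:5318  57:330  58:3788  59:3289  60:741  61:2072  62:5555  63:721
  64:5540  65:3322  66:2340  67:3011  68:5019  69:5809  70:3045  71:2784
  72:2894  73:2123  74:5253  75:5500  76:4157  77:3975  78:148
Giant step factor: 2267^(-79) ≡ 3598 (mod 6101).
Scan 5774·3598^i mod 6101 for i = 0, 1, …:
  i=0: 5774   i=1: 947   i=2: 2948   i=3: 3366
  i=4: 383   i=5: 5309   i=6: 5652   i=7: 1263
  i=8: 5130   i=9: 2215     …   i=15: 448
  i=16: 1240
Match at i=16, j=39: x = 16·79 + 39 = 1303.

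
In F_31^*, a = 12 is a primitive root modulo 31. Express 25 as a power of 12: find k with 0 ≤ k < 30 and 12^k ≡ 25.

10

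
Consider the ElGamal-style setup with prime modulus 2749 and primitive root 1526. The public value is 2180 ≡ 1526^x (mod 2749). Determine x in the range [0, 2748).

1969

Baby-step giant-step with m = ceil(sqrt(2748)) = 53.
Baby table (1526^j mod 2749 for j=0..52):
  0:1  1:1526  2:273  3:1499  4:306  5:2375  6:1068  7:2360
  8:170  9:1014  10:2426  11:1922  12:2538  13:2396  14:126  15:2595
  16:1410  17:1942  18:70  19:2358  20:2616  21:468  22:2177  23:1310
  24:537  25:260  26:904  27:2255  28:2131  29:2588  30:1724  31:31
  32:573  33:216  34:2485  35:1239  36:2151  37:120  38:1686  39:2521
  40:1195  41:983  42:1853  43:1706  44:53  45:1157  46:724  47:2475
  48:2473  49:2170  50:1624  51:1375  52:763
Giant step factor: 1526^(-53) ≡ 433 (mod 2749).
Scan 2180·433^i mod 2749 for i = 0, 1, …:
  i=0: 2180   i=1: 1033   i=2: 1951   i=3: 840
  i=4: 852   i=5: 550   i=6: 1736   i=7: 1211
  i=8: 2053   i=9: 1022     …   i=36: 1213
  i=37: 170
Match at i=37, j=8: x = 37·53 + 8 = 1969.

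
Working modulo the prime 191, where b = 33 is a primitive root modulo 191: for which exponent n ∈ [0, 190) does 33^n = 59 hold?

104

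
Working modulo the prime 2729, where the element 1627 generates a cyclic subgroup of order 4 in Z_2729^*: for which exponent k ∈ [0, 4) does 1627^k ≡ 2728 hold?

Successive powers of 1627 modulo 2729:
  1627^0=1  1627^1=1627  1627^2=2728
So 1627^2 ≡ 2728 (mod 2729), giving k = 2.

2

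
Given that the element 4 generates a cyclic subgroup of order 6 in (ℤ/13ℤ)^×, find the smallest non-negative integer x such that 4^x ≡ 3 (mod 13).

2

Successive powers of 4 modulo 13:
  4^0=1  4^1=4  4^2=3
So 4^2 ≡ 3 (mod 13), giving x = 2.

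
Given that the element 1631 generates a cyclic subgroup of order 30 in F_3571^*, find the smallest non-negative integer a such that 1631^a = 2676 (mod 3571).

7

Successive powers of 1631 modulo 3571:
  1631^0=1  1631^1=1631  1631^2=3337  1631^3=443  1631^4=1191  1631^5=3468
  1631^6=3415  1631^7=2676
So 1631^7 ≡ 2676 (mod 3571), giving a = 7.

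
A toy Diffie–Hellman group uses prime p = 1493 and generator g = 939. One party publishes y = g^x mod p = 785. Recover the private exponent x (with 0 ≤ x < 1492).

Baby-step giant-step with m = ceil(sqrt(1492)) = 39.
Baby table (939^j mod 1493 for j=0..38):
  0:1  1:939  2:851  3:334  4:96  5:564  6:1074  7:711
  8:258  9:396  10:87  11:1071  12:880  13:691  14:887  15:1292
  16:872  17:644  18:51  19:113  20:104  21:611  22:417  23:397
  24:1026  25:429  26:1214  27:787  28:1451  29:873  30:90  31:902
  32:447  33:200  34:1175  35:1491  36:1108  37:1284  38:825
Giant step factor: 939^(-39) ≡ 972 (mod 1493).
Scan 785·972^i mod 1493 for i = 0, 1, …:
  i=0: 785   i=1: 97   i=2: 225   i=3: 722
  i=4: 74   i=5: 264   i=6: 1305   i=7: 903
  i=8: 1325   i=9: 934   i=10: 104
Match at i=10, j=20: x = 10·39 + 20 = 410.

410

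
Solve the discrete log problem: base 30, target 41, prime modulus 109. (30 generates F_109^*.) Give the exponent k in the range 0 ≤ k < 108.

9

Successive powers of 30 modulo 109:
  30^0=1  30^1=30  30^2=28  30^3=77  30^4=21  30^5=85
  30^6=43  30^7=91  30^8=5  30^9=41
So 30^9 ≡ 41 (mod 109), giving k = 9.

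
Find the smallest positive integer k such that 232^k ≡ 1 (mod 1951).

The order of 232 must divide p − 1 = 1950 = 2 · 3 · 5^2 · 13.
Divisors: 1, 2, 3, 5, 6, 10, 13, 15, 25, 26, 30, 39, 50, 65, 75, 78, 130, 150, 195, 325, 390, 650, 975, 1950.
Check each in increasing order: 232^1 ≡ 232;  232^2 ≡ 1147;  232^3 ≡ 768;  232^5 ≡ 995;  232^6 ≡ 622;  232^10 ≡ 868;  232^13 ≡ 1333;  232^15 ≡ 1318;  232^25 ≡ 738;  232^26 ≡ 1479;  232^30 ≡ 734;  232^39 ≡ 997;  232^50 ≡ 315;  232^65 ≡ 1558;  232^75 ≡ 301;  232^78 ≡ 950;  232^130 ≡ 320;  232^150 ≡ 855;  232^195 ≡ 1055;  232^325 ≡ 77;  232^390 ≡ 955;  232^650 ≡ 76;  232^975 ≡ 1950;  232^1950 ≡ 1.
Smallest exponent giving 1 is 1950.

1950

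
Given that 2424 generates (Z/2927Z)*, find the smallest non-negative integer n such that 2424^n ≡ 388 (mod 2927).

Baby-step giant-step with m = ceil(sqrt(2926)) = 55.
Baby table (2424^j mod 2927 for j=0..54):
  0:1  1:2424  2:1287  3:2433  4:2614  5:2308  6:1095  7:2418
  8:1378  9:565  10:2651  11:1259  12:1882  13:1702  14:1505  15:1078
  16:2188  17:2915  18:182  19:2118  20:74  21:829  22:1574  23:1495
  24:254  25:1026  26:2001  27:385  28:2454  29:832  30:65  31:2429
  32:1699  33:87  34:144  35:743  36:927  37:2039  38:1760  39:1601
  40:2549  41:2806  42:2323  43:2331  44:1234  45:2749  46:1724  47:2147
  48:122  49:101  50:1883  51:1199  52:2792  53:584  54:1875
Giant step factor: 2424^(-55) ≡ 552 (mod 2927).
Scan 388·552^i mod 2927 for i = 0, 1, …:
  i=0: 388   i=1: 505   i=2: 695   i=3: 203
  i=4: 830   i=5: 1548   i=6: 2739   i=7: 1596
  i=8: 2892   i=9: 1169     …   i=47: 1277
  i=48: 2424
Match at i=48, j=1: n = 48·55 + 1 = 2641.

2641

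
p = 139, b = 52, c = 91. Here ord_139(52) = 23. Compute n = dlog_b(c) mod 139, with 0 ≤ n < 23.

Successive powers of 52 modulo 139:
  52^0=1  52^1=52  52^2=63  52^3=79  52^4=77  52^5=112
  52^6=125  52^7=106  52^8=91
So 52^8 ≡ 91 (mod 139), giving n = 8.

8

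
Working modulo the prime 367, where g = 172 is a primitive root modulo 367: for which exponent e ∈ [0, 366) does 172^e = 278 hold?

Baby-step giant-step with m = ceil(sqrt(366)) = 20.
Baby table (172^j mod 367 for j=0..19):
  0:1  1:172  2:224  3:360  4:264  5:267  6:49  7:354
  8:333  9:24  10:91  11:238  12:199  13:97  14:169  15:75
  16:55  17:285  18:209  19:349
Giant step factor: 172^(-20) ≡ 328 (mod 367).
Scan 278·328^i mod 367 for i = 0, 1, …:
  i=0: 278   i=1: 168   i=2: 54   i=3: 96
  i=4: 293   i=5: 317   i=6: 115   i=7: 286
  i=8: 223   i=9: 111   i=10: 75
Match at i=10, j=15: e = 10·20 + 15 = 215.

215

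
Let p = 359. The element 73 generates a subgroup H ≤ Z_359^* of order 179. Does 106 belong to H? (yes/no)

106 ∈ ⟨73⟩ iff 106^179 ≡ 1 (mod 359), since |⟨73⟩| = 179.
106^179 mod 359 = 358.
Since 358 ≠ 1, 106 does not lie in the subgroup.

no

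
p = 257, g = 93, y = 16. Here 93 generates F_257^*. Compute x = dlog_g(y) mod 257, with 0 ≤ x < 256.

Baby-step giant-step with m = ceil(sqrt(256)) = 16.
Baby table (93^j mod 257 for j=0..15):
  0:1  1:93  2:168  3:204  4:211  5:91  6:239  7:125
  8:60  9:183  10:57  11:161  12:67  13:63  14:205  15:47
Giant step factor: 93^(-16) ≡ 129 (mod 257).
Scan 16·129^i mod 257 for i = 0, 1, …:
  i=0: 16   i=1: 8   i=2: 4   i=3: 2
  i=4: 1
Match at i=4, j=0: x = 4·16 + 0 = 64.

64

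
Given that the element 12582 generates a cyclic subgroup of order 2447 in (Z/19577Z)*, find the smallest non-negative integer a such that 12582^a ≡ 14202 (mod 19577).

914

Baby-step giant-step with m = ceil(sqrt(2447)) = 50.
Baby table (12582^j mod 19577 for j=0..49):
  0:1  1:12582  2:7102  3:7936  4:8052  5:18866  6:887  7:1344
  8:15257  9:11089  10:16096  11:15384  12:3689  13:17508  14:5252  15:8289
  16:5519  17:439  18:2784  19:5035  20:18775  21:10968  22:1103  23:17430
  24:2706  25:2489  26:12975  27:18424  28:19088  29:14157  30:11828  31:15119
  32:17126  33:14870  34:16528  35:8402  36:17741  37:308  38:18587  39:14369
  40:16740  41:13314  42:15936  43:18695  44:2835  45:676  46:9014  47:4587
  48:638  49:746
Giant step factor: 12582^(-50) ≡ 1185 (mod 19577).
Scan 14202·1185^i mod 19577 for i = 0, 1, …:
  i=0: 14202   i=1: 12727   i=2: 7205   i=3: 2353
  i=4: 8371   i=5: 13673   i=6: 12326   i=7: 1868
  i=8: 1379   i=9: 9224     …   i=17: 16839
  i=18: 5252
Match at i=18, j=14: a = 18·50 + 14 = 914.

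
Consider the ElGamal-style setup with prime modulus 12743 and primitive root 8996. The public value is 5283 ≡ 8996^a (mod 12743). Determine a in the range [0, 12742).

Baby-step giant-step with m = ceil(sqrt(12742)) = 113.
Baby table (8996^j mod 12743 for j=0..112):
  0:1  1:8996  2:9966  3:7131  4:2214  5:12578  6:6591  7:12200
  8:8484  9:4237  10:1739  11:8383  12:394  13:1870  14:1760  15:6154
  16:5792  17:11448  18:10025  19:2689  20:4030  21:45  22:9787  23:2465
  24:2320  25:10429  26:5318  27:3506  28:1051  29:12233  30:12263  31:1797
  32:7688  33:4987  34:7692  35:2742  36:9327  37:5780  38:5440  39:5120
  40:6318  41:2948  42:2025  43:7153  44:8981  45:2456  46:10557  47:9936
  48:4854  49:9066  50:2536  51:3886  52:4407  53:1899  54:7784  55:2079
  56:8703  57:11939  58:5240  59:2683  60:1026  61:3964  62:5230  63:1924
  64:3310  65:9112  66:8576  67:3574  68:1115  69:1799  70:194  71:12176
  72:9211  73:7170  74:8997  75:6219  76:4354  77:9345  78:2049  79:6426
  80:6048  81:7941  82:12721  83:5976  84:10122  85:8777  86:2264  87:3630
  88:7914  89:11946  90:4497  91:8730  92:12714  93:6719  94:4075  95:9832
  96:12252  97:4785  98:6  99:3004  100:8824  101:4557  102:541  103:11753
  104:1317  105:9485  106:12675  107:12679  108:10434  109:12069  110:2364  111:11220
  112:10560
Giant step factor: 8996^(-113) ≡ 166 (mod 12743).
Scan 5283·166^i mod 12743 for i = 0, 1, …:
  i=0: 5283   i=1: 10454   i=2: 2316   i=3: 2166
  i=4: 2752   i=5: 10827   i=6: 519   i=7: 9696
  i=8: 3918   i=9: 495     …   i=74: 11828
  i=75: 1026
Match at i=75, j=60: a = 75·113 + 60 = 8535.

8535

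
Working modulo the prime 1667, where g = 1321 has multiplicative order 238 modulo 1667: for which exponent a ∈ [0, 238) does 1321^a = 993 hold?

50

Baby-step giant-step with m = ceil(sqrt(238)) = 16.
Baby table (1321^j mod 1667 for j=0..15):
  0:1  1:1321  2:1359  3:1547  4:1512  5:286  6:1064  7:263
  8:687  9:679  10:113  11:910  12:203  13:1443  14:822  15:645
Giant step factor: 1321^(-16) ≡ 553 (mod 1667).
Scan 993·553^i mod 1667 for i = 0, 1, …:
  i=0: 993   i=1: 686   i=2: 949   i=3: 1359
Match at i=3, j=2: a = 3·16 + 2 = 50.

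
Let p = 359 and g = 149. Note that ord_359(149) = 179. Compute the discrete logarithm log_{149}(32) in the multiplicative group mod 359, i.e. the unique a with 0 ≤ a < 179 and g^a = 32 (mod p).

Baby-step giant-step with m = ceil(sqrt(179)) = 14.
Baby table (149^j mod 359 for j=0..13):
  0:1  1:149  2:302  3:123  4:18  5:169  6:51  7:60
  8:324  9:170  10:200  11:3  12:88  13:188
Giant step factor: 149^(-14) ≡ 36 (mod 359).
Scan 32·36^i mod 359 for i = 0, 1, …:
  i=0: 32   i=1: 75   i=2: 187   i=3: 270
  i=4: 27   i=5: 254   i=6: 169
Match at i=6, j=5: a = 6·14 + 5 = 89.

89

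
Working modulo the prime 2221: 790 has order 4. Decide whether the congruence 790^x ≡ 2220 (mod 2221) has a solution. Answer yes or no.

2220 ∈ ⟨790⟩ iff 2220^4 ≡ 1 (mod 2221), since |⟨790⟩| = 4.
2220^4 mod 2221 = 1.
Since 1 = 1, 2220 lies in the subgroup.

yes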